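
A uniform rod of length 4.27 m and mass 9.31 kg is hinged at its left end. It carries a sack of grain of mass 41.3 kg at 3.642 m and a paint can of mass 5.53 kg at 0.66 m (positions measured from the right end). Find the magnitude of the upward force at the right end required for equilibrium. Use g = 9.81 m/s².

Choose the left end as the axis so the unknown pivot reaction has zero arm there.
Beam weight: 9.31 × 9.81 = 91.33 N down at 2.135 m → arm 2.135 m, τ = 91.33 × 2.135 = 195 N·m clockwise.
Sack of grain: 41.3 × 9.81 = 405.2 N down at 3.642 m → arm 0.628 m, τ = 405.2 × 0.628 = 254.5 N·m clockwise.
Paint can: 5.53 × 9.81 = 54.25 N down at 0.66 m → arm 3.61 m, τ = 54.25 × 3.61 = 195.8 N·m clockwise.
Net moment of the loads = 645.3 N·m clockwise.
The upward force F acts at the right end, arm 4.27 m, giving F × 4.27 counterclockwise.
Balancing moments: F × 4.27 = 645.3, giving F = 645.3 / 4.27 = 151 N.

F ≈ 151 N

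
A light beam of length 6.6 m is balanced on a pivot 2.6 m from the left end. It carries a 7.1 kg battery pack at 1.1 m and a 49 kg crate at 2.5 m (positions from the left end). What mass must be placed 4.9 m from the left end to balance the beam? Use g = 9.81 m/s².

m ≈ 6.76 kg

Take moments about the pivot (at 2.6 m from the left end).
Battery pack: 7.1 × 9.81 = 69.65 N down at 1.1 m → arm 1.5 m, τ = 69.65 × 1.5 = 104.5 N·m counterclockwise.
Crate: 49 × 9.81 = 480.7 N down at 2.5 m → arm 0.1 m, τ = 480.7 × 0.1 = 48.07 N·m counterclockwise.
Net moment of known loads = 152.6 N·m counterclockwise.
An unknown mass m at 4.9 m has arm 2.3 m; its moment is m·g·2.3 clockwise.
Στ = 0 ⇒ m × 9.81 × 2.3 = 152.6 ⇒ m = 152.6 / (9.81 × 2.3) = 6.76 kg.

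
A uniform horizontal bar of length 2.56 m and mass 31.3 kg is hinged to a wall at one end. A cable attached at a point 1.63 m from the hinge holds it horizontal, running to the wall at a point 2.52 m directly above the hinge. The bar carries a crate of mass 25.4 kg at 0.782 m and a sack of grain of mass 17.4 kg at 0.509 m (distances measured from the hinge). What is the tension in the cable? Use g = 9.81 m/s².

T ≈ 493 N

Taking torques about the hinge:
Beam weight: 31.3 × 9.81 = 307.1 N down at 1.28 m → arm 1.28 m, τ = 307.1 × 1.28 = 393.1 N·m clockwise.
Crate: 25.4 × 9.81 = 249.2 N down at 0.782 m → arm 0.782 m, τ = 249.2 × 0.782 = 194.9 N·m clockwise.
Sack of grain: 17.4 × 9.81 = 170.7 N down at 0.509 m → arm 0.509 m, τ = 170.7 × 0.509 = 86.89 N·m clockwise.
Total clockwise load moment = 674.9 N·m.
The cable tension T acts at 1.63 m; only its component perpendicular to the bar, T sinθ, produces torque. sinθ = h/√(h²+d²) = 2.52/√(2.52²+1.63²) = 0.8397.
Στ = 0 ⇒ T × 1.63 × 0.8397 = 674.9 ⇒ T = 674.9 / 1.369 = 493 N.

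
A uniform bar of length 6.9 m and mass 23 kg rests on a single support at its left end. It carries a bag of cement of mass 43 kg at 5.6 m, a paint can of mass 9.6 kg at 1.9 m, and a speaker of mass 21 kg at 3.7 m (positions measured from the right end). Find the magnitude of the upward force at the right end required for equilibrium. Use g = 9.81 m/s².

F ≈ 356 N

Sum moments about the left end (the unknown pivot reaction has zero arm there).
Beam weight: 23 × 9.81 = 225.6 N down at 3.45 m → arm 3.45 m, τ = 225.6 × 3.45 = 778.3 N·m clockwise.
Bag of cement: 43 × 9.81 = 421.8 N down at 5.6 m → arm 1.3 m, τ = 421.8 × 1.3 = 548.3 N·m clockwise.
Paint can: 9.6 × 9.81 = 94.18 N down at 1.9 m → arm 5 m, τ = 94.18 × 5 = 470.9 N·m clockwise.
Speaker: 21 × 9.81 = 206 N down at 3.7 m → arm 3.2 m, τ = 206 × 3.2 = 659.2 N·m clockwise.
Net moment of the loads = 2457 N·m clockwise.
The upward force F acts at the right end, arm 6.9 m, giving F × 6.9 counterclockwise.
Balancing moments: F × 6.9 = 2457, giving F = 2457 / 6.9 = 356 N.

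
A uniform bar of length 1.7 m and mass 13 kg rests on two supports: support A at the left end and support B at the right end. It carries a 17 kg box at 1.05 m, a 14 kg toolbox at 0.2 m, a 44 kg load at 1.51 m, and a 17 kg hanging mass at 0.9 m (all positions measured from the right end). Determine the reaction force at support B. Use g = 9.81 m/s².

R_B ≈ 375 N

Taking torques about support A:
Beam weight: 13 × 9.81 = 127.5 N down at 0.85 m → arm 0.85 m, τ = 127.5 × 0.85 = 108.4 N·m clockwise.
Box: 17 × 9.81 = 166.8 N down at 1.05 m → arm 0.65 m, τ = 166.8 × 0.65 = 108.4 N·m clockwise.
Toolbox: 14 × 9.81 = 137.3 N down at 0.2 m → arm 1.5 m, τ = 137.3 × 1.5 = 206 N·m clockwise.
Load: 44 × 9.81 = 431.6 N down at 1.51 m → arm 0.19 m, τ = 431.6 × 0.19 = 82 N·m clockwise.
Hanging mass: 17 × 9.81 = 166.8 N down at 0.9 m → arm 0.8 m, τ = 166.8 × 0.8 = 133.4 N·m clockwise.
Net load moment about support A = 638.2 N·m clockwise.
Reaction R at support B is upward at 0 m, arm 1.7 m → moment R × 1.7 counterclockwise.
Balancing moments: R × 1.7 = 638.2, giving R = 375 N.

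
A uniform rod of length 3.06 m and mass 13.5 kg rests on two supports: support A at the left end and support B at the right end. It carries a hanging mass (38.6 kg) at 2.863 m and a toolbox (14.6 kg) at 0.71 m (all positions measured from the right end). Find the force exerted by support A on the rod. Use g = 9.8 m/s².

R_A ≈ 453 N

Choose support B as the axis so its reaction then has zero moment arm.
Beam weight: 13.5 × 9.8 = 132.3 N down at 1.53 m → arm 1.53 m, τ = 132.3 × 1.53 = 202.4 N·m counterclockwise.
Hanging mass: 38.6 × 9.8 = 378.3 N down at 2.863 m → arm 2.863 m, τ = 378.3 × 2.863 = 1083 N·m counterclockwise.
Toolbox: 14.6 × 9.8 = 143.1 N down at 0.71 m → arm 0.71 m, τ = 143.1 × 0.71 = 101.6 N·m counterclockwise.
Net load moment about support B = 1387 N·m counterclockwise.
Reaction R at support A is upward at 3.06 m, arm 3.06 m → moment R × 3.06 clockwise.
Στ = 0 ⇒ R × 3.06 = 1387 ⇒ R = 453 N.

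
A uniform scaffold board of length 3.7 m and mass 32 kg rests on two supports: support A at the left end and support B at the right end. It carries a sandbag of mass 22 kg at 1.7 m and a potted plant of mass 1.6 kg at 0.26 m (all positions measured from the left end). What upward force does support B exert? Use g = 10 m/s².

Take moments about support A.
Beam weight: 32 × 10 = 320 N down at 1.85 m → arm 1.85 m, τ = 320 × 1.85 = 592 N·m clockwise.
Sandbag: 22 × 10 = 220 N down at 1.7 m → arm 1.7 m, τ = 220 × 1.7 = 374 N·m clockwise.
Potted plant: 1.6 × 10 = 16 N down at 0.26 m → arm 0.26 m, τ = 16 × 0.26 = 4.16 N·m clockwise.
Net load moment about support A = 970.2 N·m clockwise.
Reaction R at support B is upward at 3.7 m, arm 3.7 m → moment R × 3.7 counterclockwise.
For rotational equilibrium, R × 3.7 = 970.2, so R = 262 N.

R_B ≈ 262 N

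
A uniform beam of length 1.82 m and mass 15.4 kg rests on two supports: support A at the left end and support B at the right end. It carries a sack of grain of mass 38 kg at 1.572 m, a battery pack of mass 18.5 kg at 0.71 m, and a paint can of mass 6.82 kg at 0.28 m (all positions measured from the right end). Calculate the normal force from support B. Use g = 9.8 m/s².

R_B ≈ 293 N

Choose support A as the axis so its reaction then has zero moment arm.
Beam weight: 15.4 × 9.8 = 150.9 N down at 0.91 m → arm 0.91 m, τ = 150.9 × 0.91 = 137.3 N·m clockwise.
Sack of grain: 38 × 9.8 = 372.4 N down at 1.572 m → arm 0.248 m, τ = 372.4 × 0.248 = 92.36 N·m clockwise.
Battery pack: 18.5 × 9.8 = 181.3 N down at 0.71 m → arm 1.11 m, τ = 181.3 × 1.11 = 201.2 N·m clockwise.
Paint can: 6.82 × 9.8 = 66.84 N down at 0.28 m → arm 1.54 m, τ = 66.84 × 1.54 = 102.9 N·m clockwise.
Net load moment about support A = 533.8 N·m clockwise.
Reaction R at support B is upward at 0 m, arm 1.82 m → moment R × 1.82 counterclockwise.
Setting net torque to zero: R × 1.82 = 533.8 → R = 293 N.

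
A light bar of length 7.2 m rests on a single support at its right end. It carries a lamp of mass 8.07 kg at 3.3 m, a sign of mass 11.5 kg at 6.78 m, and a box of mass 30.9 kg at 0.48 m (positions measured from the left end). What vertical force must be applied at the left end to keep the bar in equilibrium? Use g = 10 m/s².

F ≈ 339 N

About the right end:
Lamp: 8.07 × 10 = 80.7 N down at 3.3 m → arm 3.9 m, τ = 80.7 × 3.9 = 314.7 N·m counterclockwise.
Sign: 11.5 × 10 = 115 N down at 6.78 m → arm 0.42 m, τ = 115 × 0.42 = 48.3 N·m counterclockwise.
Box: 30.9 × 10 = 309 N down at 0.48 m → arm 6.72 m, τ = 309 × 6.72 = 2076 N·m counterclockwise.
Net moment of the loads = 2439 N·m counterclockwise.
The upward force F acts at the left end, arm 7.2 m, giving F × 7.2 clockwise.
Balancing moments: F × 7.2 = 2439, giving F = 2439 / 7.2 = 339 N.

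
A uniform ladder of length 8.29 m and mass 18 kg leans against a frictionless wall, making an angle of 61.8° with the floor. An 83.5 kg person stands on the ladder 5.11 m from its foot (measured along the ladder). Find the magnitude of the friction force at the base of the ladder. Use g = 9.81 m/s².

Take moments about the foot of the ladder.
Ladder weight 18×9.81 = 176.6 N acts at 4.145 m along the ladder; its horizontal arm is 4.145·cos61.8° = 1.959 m → τ = 346 N·m clockwise.
Person: 83.5×9.81 = 819.1 N at 5.11 m → arm 2.415 m → τ = 1978 N·m clockwise.
Wall normal N acts horizontally at the top; its moment arm is the height L sinθ = 8.29·sin61.8° = 7.306 m, counterclockwise.
Balancing moments: N × 7.306 = 2324, giving N = 318 N.
ΣFx = 0: friction at the foot balances the wall's push, so f = N_wall = 318 N.

f ≈ 318 N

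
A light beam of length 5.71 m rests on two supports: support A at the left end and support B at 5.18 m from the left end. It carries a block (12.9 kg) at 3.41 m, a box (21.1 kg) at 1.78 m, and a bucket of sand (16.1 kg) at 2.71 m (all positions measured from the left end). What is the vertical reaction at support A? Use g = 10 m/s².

About support B:
Block: 12.9 × 10 = 129 N down at 3.41 m → arm 1.77 m, τ = 129 × 1.77 = 228.3 N·m counterclockwise.
Box: 21.1 × 10 = 211 N down at 1.78 m → arm 3.4 m, τ = 211 × 3.4 = 717.4 N·m counterclockwise.
Bucket of sand: 16.1 × 10 = 161 N down at 2.71 m → arm 2.47 m, τ = 161 × 2.47 = 397.7 N·m counterclockwise.
Net load moment about support B = 1343 N·m counterclockwise.
Reaction R at support A is upward at 0 m, arm 5.18 m → moment R × 5.18 clockwise.
Setting net torque to zero: R × 5.18 = 1343 → R = 259 N.

R_A ≈ 259 N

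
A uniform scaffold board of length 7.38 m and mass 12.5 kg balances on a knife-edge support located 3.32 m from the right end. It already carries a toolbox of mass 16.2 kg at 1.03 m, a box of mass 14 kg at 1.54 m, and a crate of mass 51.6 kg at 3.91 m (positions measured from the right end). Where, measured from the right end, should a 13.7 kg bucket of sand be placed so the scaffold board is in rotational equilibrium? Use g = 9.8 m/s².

About the knife-edge support (at 3.32 m from the right end):
Beam weight: 12.5 × 9.8 = 122.5 N down at 3.69 m → arm 0.37 m, τ = 122.5 × 0.37 = 45.33 N·m counterclockwise.
Toolbox: 16.2 × 9.8 = 158.8 N down at 1.03 m → arm 2.29 m, τ = 158.8 × 2.29 = 363.7 N·m clockwise.
Box: 14 × 9.8 = 137.2 N down at 1.54 m → arm 1.78 m, τ = 137.2 × 1.78 = 244.2 N·m clockwise.
Crate: 51.6 × 9.8 = 505.7 N down at 3.91 m → arm 0.59 m, τ = 505.7 × 0.59 = 298.4 N·m counterclockwise.
Net moment of existing loads = 264.2 N·m clockwise.
The bucket of sand weighs 13.7 × 9.8 = 134.3 N and must supply an equal counterclockwise moment, so its lever arm about the knife-edge support is 264.2 / 134.3 = 1.97 m.
That puts it at 3.32 + 1.97 = 5.29 m from the right end.

x ≈ 5.29 m from the right end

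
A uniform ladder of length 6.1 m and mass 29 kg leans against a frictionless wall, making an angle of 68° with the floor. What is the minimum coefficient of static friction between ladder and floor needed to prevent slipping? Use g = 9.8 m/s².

μ_min ≈ 0.202

Take moments about the foot of the ladder.
Ladder weight 29×9.8 = 284.2 N acts at 3.05 m along the ladder; its horizontal arm is 3.05·cos68° = 1.143 m → τ = 324.8 N·m clockwise.
Wall normal N acts horizontally at the top; its moment arm is the height L sinθ = 6.1·sin68° = 5.656 m, counterclockwise.
Balancing moments: N × 5.656 = 324.8, giving N = 57.43 N.
ΣFx = 0 ⇒ f = N_wall = 57.43 N. ΣFy = 0 ⇒ N_floor = 284.2 N.
μ_min = f / N_floor = 57.43 / 284.2 = 0.202.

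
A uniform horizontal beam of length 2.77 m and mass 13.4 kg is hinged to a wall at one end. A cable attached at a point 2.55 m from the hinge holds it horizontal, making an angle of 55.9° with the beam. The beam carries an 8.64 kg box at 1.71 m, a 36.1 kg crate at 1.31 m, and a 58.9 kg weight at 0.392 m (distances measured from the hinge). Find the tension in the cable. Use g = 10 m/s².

T ≈ 491 N

Choose the hinge as the axis so the unknown hinge reaction has zero arm there.
Beam weight: 13.4 × 10 = 134 N down at 1.385 m → arm 1.385 m, τ = 134 × 1.385 = 185.6 N·m clockwise.
Box: 8.64 × 10 = 86.4 N down at 1.71 m → arm 1.71 m, τ = 86.4 × 1.71 = 147.7 N·m clockwise.
Crate: 36.1 × 10 = 361 N down at 1.31 m → arm 1.31 m, τ = 361 × 1.31 = 472.9 N·m clockwise.
Weight: 58.9 × 10 = 589 N down at 0.392 m → arm 0.392 m, τ = 589 × 0.392 = 230.9 N·m clockwise.
Total clockwise load moment = 1037 N·m.
The cable tension T acts at 2.55 m; only its component perpendicular to the beam, T sinθ, produces torque. sin 55.9° = 0.8281.
Στ = 0 ⇒ T × 2.55 × 0.8281 = 1037 ⇒ T = 1037 / 2.112 = 491 N.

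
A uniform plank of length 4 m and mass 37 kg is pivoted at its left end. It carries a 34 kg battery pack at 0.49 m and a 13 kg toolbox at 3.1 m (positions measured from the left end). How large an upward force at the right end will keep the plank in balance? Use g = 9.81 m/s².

F ≈ 321 N

Choose the left end as the axis so the unknown pivot reaction has zero arm there.
Beam weight: 37 × 9.81 = 363 N down at 2 m → arm 2 m, τ = 363 × 2 = 726 N·m clockwise.
Battery pack: 34 × 9.81 = 333.5 N down at 0.49 m → arm 0.49 m, τ = 333.5 × 0.49 = 163.4 N·m clockwise.
Toolbox: 13 × 9.81 = 127.5 N down at 3.1 m → arm 3.1 m, τ = 127.5 × 3.1 = 395.2 N·m clockwise.
Net moment of the loads = 1285 N·m clockwise.
The upward force F acts at the right end, arm 4 m, giving F × 4 counterclockwise.
For rotational equilibrium, F × 4 = 1285, so F = 1285 / 4 = 321 N.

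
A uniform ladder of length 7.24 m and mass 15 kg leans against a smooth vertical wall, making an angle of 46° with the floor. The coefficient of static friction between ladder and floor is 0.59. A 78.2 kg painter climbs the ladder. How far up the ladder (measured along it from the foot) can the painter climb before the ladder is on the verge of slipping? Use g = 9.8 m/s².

d ≈ 4.58 m

About the foot of the ladder:
Ladder weight 15×9.8 = 147 N acts at 3.62 m along the ladder; its horizontal arm is 3.62·cos46° = 2.515 m → τ = 369.7 N·m clockwise.
Painter weight 78.2×9.8 = 766.4 N at distance d → arm d·cos46° → τ = 766.4·d·0.6947 clockwise.
Wall normal N at the top has arm L sinθ = 5.208 m counterclockwise, so Στ = 0 gives N·5.208 = 369.7 + 532.4·d.
ΣFy = 0 ⇒ N_floor = 913.4 N, so the maximum friction is μ_s·N_floor = 0.59×913.4 = 538.9 N. ΣFx = 0 ⇒ N_wall = f, so at the slipping point N = 538.9 N.
Substituting: 538.9×5.208 = 369.7 + 532.4·d ⇒ d = (2807 − 369.7) / 532.4 = 4.58 m.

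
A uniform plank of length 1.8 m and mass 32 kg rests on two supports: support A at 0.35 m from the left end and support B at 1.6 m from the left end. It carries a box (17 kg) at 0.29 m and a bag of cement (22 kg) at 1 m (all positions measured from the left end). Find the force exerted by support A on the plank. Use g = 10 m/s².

R_A ≈ 463 N

Choose support B as the axis so its reaction then has zero moment arm.
Beam weight: 32 × 10 = 320 N down at 0.9 m → arm 0.7 m, τ = 320 × 0.7 = 224 N·m counterclockwise.
Box: 17 × 10 = 170 N down at 0.29 m → arm 1.31 m, τ = 170 × 1.31 = 222.7 N·m counterclockwise.
Bag of cement: 22 × 10 = 220 N down at 1 m → arm 0.6 m, τ = 220 × 0.6 = 132 N·m counterclockwise.
Net load moment about support B = 578.7 N·m counterclockwise.
Reaction R at support A is upward at 0.35 m, arm 1.25 m → moment R × 1.25 clockwise.
Balancing moments: R × 1.25 = 578.7, giving R = 463 N.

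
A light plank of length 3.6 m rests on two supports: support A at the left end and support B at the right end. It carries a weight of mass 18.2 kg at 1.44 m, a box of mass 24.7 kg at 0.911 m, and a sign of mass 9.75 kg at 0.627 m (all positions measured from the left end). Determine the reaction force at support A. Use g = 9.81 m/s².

Taking torques about support B:
Weight: 18.2 × 9.81 = 178.5 N down at 1.44 m → arm 2.16 m, τ = 178.5 × 2.16 = 385.6 N·m counterclockwise.
Box: 24.7 × 9.81 = 242.3 N down at 0.911 m → arm 2.689 m, τ = 242.3 × 2.689 = 651.5 N·m counterclockwise.
Sign: 9.75 × 9.81 = 95.65 N down at 0.627 m → arm 2.973 m, τ = 95.65 × 2.973 = 284.4 N·m counterclockwise.
Net load moment about support B = 1322 N·m counterclockwise.
Reaction R at support A is upward at 0 m, arm 3.6 m → moment R × 3.6 clockwise.
For rotational equilibrium, R × 3.6 = 1322, so R = 367 N.

R_A ≈ 367 N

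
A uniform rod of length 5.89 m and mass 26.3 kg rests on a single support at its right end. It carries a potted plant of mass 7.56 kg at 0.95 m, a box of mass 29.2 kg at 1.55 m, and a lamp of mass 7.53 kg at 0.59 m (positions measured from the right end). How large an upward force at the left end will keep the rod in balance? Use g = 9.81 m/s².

F ≈ 224 N

Sum moments about the right end (the unknown pivot reaction has zero arm there).
Beam weight: 26.3 × 9.81 = 258 N down at 2.945 m → arm 2.945 m, τ = 258 × 2.945 = 759.8 N·m counterclockwise.
Potted plant: 7.56 × 9.81 = 74.16 N down at 0.95 m → arm 0.95 m, τ = 74.16 × 0.95 = 70.45 N·m counterclockwise.
Box: 29.2 × 9.81 = 286.5 N down at 1.55 m → arm 1.55 m, τ = 286.5 × 1.55 = 444.1 N·m counterclockwise.
Lamp: 7.53 × 9.81 = 73.87 N down at 0.59 m → arm 0.59 m, τ = 73.87 × 0.59 = 43.58 N·m counterclockwise.
Net moment of the loads = 1318 N·m counterclockwise.
The upward force F acts at the left end, arm 5.89 m, giving F × 5.89 clockwise.
Στ = 0 ⇒ F × 5.89 = 1318 ⇒ F = 1318 / 5.89 = 224 N.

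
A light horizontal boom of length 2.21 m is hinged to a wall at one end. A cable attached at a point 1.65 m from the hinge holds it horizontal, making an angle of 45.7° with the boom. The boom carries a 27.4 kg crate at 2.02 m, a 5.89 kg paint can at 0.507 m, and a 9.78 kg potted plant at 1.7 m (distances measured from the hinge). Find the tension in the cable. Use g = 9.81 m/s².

T ≈ 623 N

Take moments about the hinge.
Crate: 27.4 × 9.81 = 268.8 N down at 2.02 m → arm 2.02 m, τ = 268.8 × 2.02 = 543 N·m clockwise.
Paint can: 5.89 × 9.81 = 57.78 N down at 0.507 m → arm 0.507 m, τ = 57.78 × 0.507 = 29.29 N·m clockwise.
Potted plant: 9.78 × 9.81 = 95.94 N down at 1.7 m → arm 1.7 m, τ = 95.94 × 1.7 = 163.1 N·m clockwise.
Total clockwise load moment = 735.4 N·m.
The cable tension T acts at 1.65 m; only its component perpendicular to the boom, T sinθ, produces torque. sin 45.7° = 0.7157.
For rotational equilibrium, T × 1.65 × 0.7157 = 735.4, so T = 735.4 / 1.181 = 623 N.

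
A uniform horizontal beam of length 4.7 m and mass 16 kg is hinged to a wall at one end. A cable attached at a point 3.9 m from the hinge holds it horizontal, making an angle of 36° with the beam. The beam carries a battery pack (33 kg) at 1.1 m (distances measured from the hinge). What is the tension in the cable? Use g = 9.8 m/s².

T ≈ 316 N

Choose the hinge as the axis so the unknown hinge reaction has zero arm there.
Beam weight: 16 × 9.8 = 156.8 N down at 2.35 m → arm 2.35 m, τ = 156.8 × 2.35 = 368.5 N·m clockwise.
Battery pack: 33 × 9.8 = 323.4 N down at 1.1 m → arm 1.1 m, τ = 323.4 × 1.1 = 355.7 N·m clockwise.
Total clockwise load moment = 724.2 N·m.
The cable tension T acts at 3.9 m; only its component perpendicular to the beam, T sinθ, produces torque. sin 36° = 0.5878.
For rotational equilibrium, T × 3.9 × 0.5878 = 724.2, so T = 724.2 / 2.292 = 316 N.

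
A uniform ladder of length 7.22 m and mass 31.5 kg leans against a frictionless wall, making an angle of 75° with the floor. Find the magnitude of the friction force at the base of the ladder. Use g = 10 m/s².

About the foot of the ladder:
Ladder weight 31.5×10 = 315 N acts at 3.61 m along the ladder; its horizontal arm is 3.61·cos75° = 0.9343 m → τ = 294.3 N·m clockwise.
Wall normal N acts horizontally at the top; its moment arm is the height L sinθ = 7.22·sin75° = 6.974 m, counterclockwise.
Setting net torque to zero: N × 6.974 = 294.3 → N = 42.2 N.
ΣFx = 0: friction at the foot balances the wall's push, so f = N_wall = 42.2 N.

f ≈ 42.2 N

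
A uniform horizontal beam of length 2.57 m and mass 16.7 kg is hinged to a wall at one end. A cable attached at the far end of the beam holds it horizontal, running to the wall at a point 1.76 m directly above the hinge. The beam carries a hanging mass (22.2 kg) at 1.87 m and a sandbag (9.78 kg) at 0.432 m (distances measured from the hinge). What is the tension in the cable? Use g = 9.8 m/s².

T ≈ 454 N

About the hinge:
Beam weight: 16.7 × 9.8 = 163.7 N down at 1.285 m → arm 1.285 m, τ = 163.7 × 1.285 = 210.4 N·m clockwise.
Hanging mass: 22.2 × 9.8 = 217.6 N down at 1.87 m → arm 1.87 m, τ = 217.6 × 1.87 = 406.9 N·m clockwise.
Sandbag: 9.78 × 9.8 = 95.84 N down at 0.432 m → arm 0.432 m, τ = 95.84 × 0.432 = 41.4 N·m clockwise.
Total clockwise load moment = 658.7 N·m.
The cable tension T acts at 2.57 m; only its component perpendicular to the beam, T sinθ, produces torque. sinθ = h/√(h²+d²) = 1.76/√(1.76²+2.57²) = 0.565.
For rotational equilibrium, T × 2.57 × 0.565 = 658.7, so T = 658.7 / 1.452 = 454 N.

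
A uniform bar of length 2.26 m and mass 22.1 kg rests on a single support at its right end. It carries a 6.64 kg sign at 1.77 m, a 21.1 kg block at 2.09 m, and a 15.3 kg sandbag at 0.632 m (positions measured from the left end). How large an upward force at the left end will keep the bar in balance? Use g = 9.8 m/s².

Sum moments about the right end (the unknown pivot reaction has zero arm there).
Beam weight: 22.1 × 9.8 = 216.6 N down at 1.13 m → arm 1.13 m, τ = 216.6 × 1.13 = 244.8 N·m counterclockwise.
Sign: 6.64 × 9.8 = 65.07 N down at 1.77 m → arm 0.49 m, τ = 65.07 × 0.49 = 31.88 N·m counterclockwise.
Block: 21.1 × 9.8 = 206.8 N down at 2.09 m → arm 0.17 m, τ = 206.8 × 0.17 = 35.16 N·m counterclockwise.
Sandbag: 15.3 × 9.8 = 149.9 N down at 0.632 m → arm 1.628 m, τ = 149.9 × 1.628 = 244 N·m counterclockwise.
Net moment of the loads = 555.8 N·m counterclockwise.
The upward force F acts at the left end, arm 2.26 m, giving F × 2.26 clockwise.
Στ = 0 ⇒ F × 2.26 = 555.8 ⇒ F = 555.8 / 2.26 = 246 N.

F ≈ 246 N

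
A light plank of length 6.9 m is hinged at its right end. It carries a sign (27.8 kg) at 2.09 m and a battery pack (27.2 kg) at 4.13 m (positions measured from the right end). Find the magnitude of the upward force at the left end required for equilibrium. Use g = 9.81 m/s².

Take moments about the right end.
Sign: 27.8 × 9.81 = 272.7 N down at 2.09 m → arm 2.09 m, τ = 272.7 × 2.09 = 569.9 N·m counterclockwise.
Battery pack: 27.2 × 9.81 = 266.8 N down at 4.13 m → arm 4.13 m, τ = 266.8 × 4.13 = 1102 N·m counterclockwise.
Net moment of the loads = 1672 N·m counterclockwise.
The upward force F acts at the left end, arm 6.9 m, giving F × 6.9 clockwise.
Στ = 0 ⇒ F × 6.9 = 1672 ⇒ F = 1672 / 6.9 = 242 N.

F ≈ 242 N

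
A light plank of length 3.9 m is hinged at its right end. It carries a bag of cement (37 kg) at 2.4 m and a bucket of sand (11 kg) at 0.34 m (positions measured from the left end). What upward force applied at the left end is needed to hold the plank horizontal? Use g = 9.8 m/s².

F ≈ 238 N

Choose the right end as the axis so the unknown pivot reaction has zero arm there.
Bag of cement: 37 × 9.8 = 362.6 N down at 2.4 m → arm 1.5 m, τ = 362.6 × 1.5 = 543.9 N·m counterclockwise.
Bucket of sand: 11 × 9.8 = 107.8 N down at 0.34 m → arm 3.56 m, τ = 107.8 × 3.56 = 383.8 N·m counterclockwise.
Net moment of the loads = 927.7 N·m counterclockwise.
The upward force F acts at the left end, arm 3.9 m, giving F × 3.9 clockwise.
Στ = 0 ⇒ F × 3.9 = 927.7 ⇒ F = 927.7 / 3.9 = 238 N.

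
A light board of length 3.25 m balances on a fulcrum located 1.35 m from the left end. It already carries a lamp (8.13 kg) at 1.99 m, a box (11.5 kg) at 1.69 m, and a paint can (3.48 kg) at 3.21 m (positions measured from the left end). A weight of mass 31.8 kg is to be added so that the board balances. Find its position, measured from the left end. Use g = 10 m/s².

x ≈ 0.86 m from the left end

Taking torques about the fulcrum (at 1.35 m from the left end):
Lamp: 8.13 × 10 = 81.3 N down at 1.99 m → arm 0.64 m, τ = 81.3 × 0.64 = 52.03 N·m clockwise.
Box: 11.5 × 10 = 115 N down at 1.69 m → arm 0.34 m, τ = 115 × 0.34 = 39.1 N·m clockwise.
Paint can: 3.48 × 10 = 34.8 N down at 3.21 m → arm 1.86 m, τ = 34.8 × 1.86 = 64.73 N·m clockwise.
Net moment of existing loads = 155.9 N·m clockwise.
The weight weighs 31.8 × 10 = 318 N and must supply an equal counterclockwise moment, so its lever arm about the fulcrum is 155.9 / 318 = 0.49 m.
That puts it at 1.35 − 0.49 = 0.86 m from the left end.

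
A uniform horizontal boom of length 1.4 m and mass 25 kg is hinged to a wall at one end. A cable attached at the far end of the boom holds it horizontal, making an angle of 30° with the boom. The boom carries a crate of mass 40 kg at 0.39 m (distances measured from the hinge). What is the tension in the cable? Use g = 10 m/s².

About the hinge:
Beam weight: 25 × 10 = 250 N down at 0.7 m → arm 0.7 m, τ = 250 × 0.7 = 175 N·m clockwise.
Crate: 40 × 10 = 400 N down at 0.39 m → arm 0.39 m, τ = 400 × 0.39 = 156 N·m clockwise.
Total clockwise load moment = 331 N·m.
The cable tension T acts at 1.4 m; only its component perpendicular to the boom, T sinθ, produces torque. sin 30° = 0.5.
For rotational equilibrium, T × 1.4 × 0.5 = 331, so T = 331 / 0.7 = 473 N.

T ≈ 473 N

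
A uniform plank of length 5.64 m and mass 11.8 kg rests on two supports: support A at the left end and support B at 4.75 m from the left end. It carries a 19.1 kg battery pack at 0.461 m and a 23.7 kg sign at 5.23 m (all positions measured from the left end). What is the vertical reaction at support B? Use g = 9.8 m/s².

About support A:
Beam weight: 11.8 × 9.8 = 115.6 N down at 2.82 m → arm 2.82 m, τ = 115.6 × 2.82 = 326 N·m clockwise.
Battery pack: 19.1 × 9.8 = 187.2 N down at 0.461 m → arm 0.461 m, τ = 187.2 × 0.461 = 86.3 N·m clockwise.
Sign: 23.7 × 9.8 = 232.3 N down at 5.23 m → arm 5.23 m, τ = 232.3 × 5.23 = 1215 N·m clockwise.
Net load moment about support A = 1627 N·m clockwise.
Reaction R at support B is upward at 4.75 m, arm 4.75 m → moment R × 4.75 counterclockwise.
Setting net torque to zero: R × 4.75 = 1627 → R = 343 N.

R_B ≈ 343 N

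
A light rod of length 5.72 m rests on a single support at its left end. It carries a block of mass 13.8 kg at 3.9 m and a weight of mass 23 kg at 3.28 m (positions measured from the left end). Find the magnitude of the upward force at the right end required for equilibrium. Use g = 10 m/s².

F ≈ 226 N

Taking torques about the left end:
Block: 13.8 × 10 = 138 N down at 3.9 m → arm 3.9 m, τ = 138 × 3.9 = 538.2 N·m clockwise.
Weight: 23 × 10 = 230 N down at 3.28 m → arm 3.28 m, τ = 230 × 3.28 = 754.4 N·m clockwise.
Net moment of the loads = 1293 N·m clockwise.
The upward force F acts at the right end, arm 5.72 m, giving F × 5.72 counterclockwise.
Στ = 0 ⇒ F × 5.72 = 1293 ⇒ F = 1293 / 5.72 = 226 N.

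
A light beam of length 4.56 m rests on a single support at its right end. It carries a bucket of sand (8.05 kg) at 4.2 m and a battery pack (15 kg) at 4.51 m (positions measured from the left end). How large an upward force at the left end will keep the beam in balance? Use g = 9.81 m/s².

F ≈ 7.85 N

Sum moments about the right end (the unknown pivot reaction has zero arm there).
Bucket of sand: 8.05 × 9.81 = 78.97 N down at 4.2 m → arm 0.36 m, τ = 78.97 × 0.36 = 28.43 N·m counterclockwise.
Battery pack: 15 × 9.81 = 147.2 N down at 4.51 m → arm 0.05 m, τ = 147.2 × 0.05 = 7.36 N·m counterclockwise.
Net moment of the loads = 35.79 N·m counterclockwise.
The upward force F acts at the left end, arm 4.56 m, giving F × 4.56 clockwise.
For rotational equilibrium, F × 4.56 = 35.79, so F = 35.79 / 4.56 = 7.85 N.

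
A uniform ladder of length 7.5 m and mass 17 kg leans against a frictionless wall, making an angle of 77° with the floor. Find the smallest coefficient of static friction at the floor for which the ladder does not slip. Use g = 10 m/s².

Take moments about the foot of the ladder.
Ladder weight 17×10 = 170 N acts at 3.75 m along the ladder; its horizontal arm is 3.75·cos77° = 0.8436 m → τ = 143.4 N·m clockwise.
Wall normal N acts horizontally at the top; its moment arm is the height L sinθ = 7.5·sin77° = 7.308 m, counterclockwise.
Setting net torque to zero: N × 7.308 = 143.4 → N = 19.62 N.
ΣFx = 0 ⇒ f = N_wall = 19.62 N. ΣFy = 0 ⇒ N_floor = 170 N.
μ_min = f / N_floor = 19.62 / 170 = 0.115.

μ_min ≈ 0.115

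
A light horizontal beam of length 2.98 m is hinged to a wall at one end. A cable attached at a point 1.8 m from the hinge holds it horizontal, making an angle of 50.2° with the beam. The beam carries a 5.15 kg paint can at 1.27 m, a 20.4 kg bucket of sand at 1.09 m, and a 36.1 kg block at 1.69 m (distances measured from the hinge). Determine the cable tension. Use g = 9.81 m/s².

About the hinge:
Paint can: 5.15 × 9.81 = 50.52 N down at 1.27 m → arm 1.27 m, τ = 50.52 × 1.27 = 64.16 N·m clockwise.
Bucket of sand: 20.4 × 9.81 = 200.1 N down at 1.09 m → arm 1.09 m, τ = 200.1 × 1.09 = 218.1 N·m clockwise.
Block: 36.1 × 9.81 = 354.1 N down at 1.69 m → arm 1.69 m, τ = 354.1 × 1.69 = 598.4 N·m clockwise.
Total clockwise load moment = 880.7 N·m.
The cable tension T acts at 1.8 m; only its component perpendicular to the beam, T sinθ, produces torque. sin 50.2° = 0.7683.
Balancing moments: T × 1.8 × 0.7683 = 880.7, giving T = 880.7 / 1.383 = 637 N.

T ≈ 637 N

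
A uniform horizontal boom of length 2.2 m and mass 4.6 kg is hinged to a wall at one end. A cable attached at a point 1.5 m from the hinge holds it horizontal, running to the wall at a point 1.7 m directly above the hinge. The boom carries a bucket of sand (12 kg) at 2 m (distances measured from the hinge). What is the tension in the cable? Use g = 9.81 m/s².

T ≈ 253 N

Sum moments about the hinge (the unknown hinge reaction has zero arm there).
Beam weight: 4.6 × 9.81 = 45.13 N down at 1.1 m → arm 1.1 m, τ = 45.13 × 1.1 = 49.64 N·m clockwise.
Bucket of sand: 12 × 9.81 = 117.7 N down at 2 m → arm 2 m, τ = 117.7 × 2 = 235.4 N·m clockwise.
Total clockwise load moment = 285 N·m.
The cable tension T acts at 1.5 m; only its component perpendicular to the boom, T sinθ, produces torque. sinθ = h/√(h²+d²) = 1.7/√(1.7²+1.5²) = 0.7498.
Balancing moments: T × 1.5 × 0.7498 = 285, giving T = 285 / 1.125 = 253 N.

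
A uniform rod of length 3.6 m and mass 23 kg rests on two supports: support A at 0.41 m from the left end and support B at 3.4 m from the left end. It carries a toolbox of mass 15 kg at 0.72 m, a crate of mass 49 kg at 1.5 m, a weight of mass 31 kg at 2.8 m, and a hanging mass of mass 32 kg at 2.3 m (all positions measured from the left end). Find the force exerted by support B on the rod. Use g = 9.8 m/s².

R_B ≈ 736 N

Sum moments about support A (its reaction then has zero moment arm).
Beam weight: 23 × 9.8 = 225.4 N down at 1.8 m → arm 1.39 m, τ = 225.4 × 1.39 = 313.3 N·m clockwise.
Toolbox: 15 × 9.8 = 147 N down at 0.72 m → arm 0.31 m, τ = 147 × 0.31 = 45.57 N·m clockwise.
Crate: 49 × 9.8 = 480.2 N down at 1.5 m → arm 1.09 m, τ = 480.2 × 1.09 = 523.4 N·m clockwise.
Weight: 31 × 9.8 = 303.8 N down at 2.8 m → arm 2.39 m, τ = 303.8 × 2.39 = 726.1 N·m clockwise.
Hanging mass: 32 × 9.8 = 313.6 N down at 2.3 m → arm 1.89 m, τ = 313.6 × 1.89 = 592.7 N·m clockwise.
Net load moment about support A = 2201 N·m clockwise.
Reaction R at support B is upward at 3.4 m, arm 2.99 m → moment R × 2.99 counterclockwise.
Στ = 0 ⇒ R × 2.99 = 2201 ⇒ R = 736 N.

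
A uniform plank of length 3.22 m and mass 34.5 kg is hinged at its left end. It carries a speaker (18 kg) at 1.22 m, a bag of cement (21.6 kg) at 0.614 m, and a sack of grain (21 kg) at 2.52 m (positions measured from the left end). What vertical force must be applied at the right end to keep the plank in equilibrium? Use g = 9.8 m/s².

Taking torques about the left end:
Beam weight: 34.5 × 9.8 = 338.1 N down at 1.61 m → arm 1.61 m, τ = 338.1 × 1.61 = 544.3 N·m clockwise.
Speaker: 18 × 9.8 = 176.4 N down at 1.22 m → arm 1.22 m, τ = 176.4 × 1.22 = 215.2 N·m clockwise.
Bag of cement: 21.6 × 9.8 = 211.7 N down at 0.614 m → arm 0.614 m, τ = 211.7 × 0.614 = 130 N·m clockwise.
Sack of grain: 21 × 9.8 = 205.8 N down at 2.52 m → arm 2.52 m, τ = 205.8 × 2.52 = 518.6 N·m clockwise.
Net moment of the loads = 1408 N·m clockwise.
The upward force F acts at the right end, arm 3.22 m, giving F × 3.22 counterclockwise.
Setting net torque to zero: F × 3.22 = 1408 → F = 1408 / 3.22 = 437 N.

F ≈ 437 N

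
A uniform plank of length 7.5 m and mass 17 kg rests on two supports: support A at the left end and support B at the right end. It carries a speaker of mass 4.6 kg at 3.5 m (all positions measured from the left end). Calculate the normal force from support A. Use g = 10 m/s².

Sum moments about support B (its reaction then has zero moment arm).
Beam weight: 17 × 10 = 170 N down at 3.75 m → arm 3.75 m, τ = 170 × 3.75 = 637.5 N·m counterclockwise.
Speaker: 4.6 × 10 = 46 N down at 3.5 m → arm 4 m, τ = 46 × 4 = 184 N·m counterclockwise.
Net load moment about support B = 821.5 N·m counterclockwise.
Reaction R at support A is upward at 0 m, arm 7.5 m → moment R × 7.5 clockwise.
Balancing moments: R × 7.5 = 821.5, giving R = 110 N.

R_A ≈ 110 N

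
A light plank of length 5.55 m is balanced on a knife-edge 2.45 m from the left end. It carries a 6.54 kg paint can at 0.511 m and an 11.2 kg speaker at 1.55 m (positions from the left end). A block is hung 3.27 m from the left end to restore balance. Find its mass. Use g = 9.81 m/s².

m ≈ 27.8 kg

Choose the knife-edge (at 2.45 m from the left end) as the axis so the support reaction has zero arm there.
Paint can: 6.54 × 9.81 = 64.16 N down at 0.511 m → arm 1.939 m, τ = 64.16 × 1.939 = 124.4 N·m counterclockwise.
Speaker: 11.2 × 9.81 = 109.9 N down at 1.55 m → arm 0.9 m, τ = 109.9 × 0.9 = 98.91 N·m counterclockwise.
Net moment of known loads = 223.3 N·m counterclockwise.
An unknown mass m at 3.27 m has arm 0.82 m; its moment is m·g·0.82 clockwise.
For rotational equilibrium, m × 9.81 × 0.82 = 223.3, so m = 223.3 / (9.81 × 0.82) = 27.8 kg.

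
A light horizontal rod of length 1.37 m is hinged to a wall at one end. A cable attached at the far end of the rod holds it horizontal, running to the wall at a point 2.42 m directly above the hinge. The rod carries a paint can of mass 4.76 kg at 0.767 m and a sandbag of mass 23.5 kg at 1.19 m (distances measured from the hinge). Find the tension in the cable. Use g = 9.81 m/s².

T ≈ 260 N

About the hinge:
Paint can: 4.76 × 9.81 = 46.7 N down at 0.767 m → arm 0.767 m, τ = 46.7 × 0.767 = 35.82 N·m clockwise.
Sandbag: 23.5 × 9.81 = 230.5 N down at 1.19 m → arm 1.19 m, τ = 230.5 × 1.19 = 274.3 N·m clockwise.
Total clockwise load moment = 310.1 N·m.
The cable tension T acts at 1.37 m; only its component perpendicular to the rod, T sinθ, produces torque. sinθ = h/√(h²+d²) = 2.42/√(2.42²+1.37²) = 0.8702.
For rotational equilibrium, T × 1.37 × 0.8702 = 310.1, so T = 310.1 / 1.192 = 260 N.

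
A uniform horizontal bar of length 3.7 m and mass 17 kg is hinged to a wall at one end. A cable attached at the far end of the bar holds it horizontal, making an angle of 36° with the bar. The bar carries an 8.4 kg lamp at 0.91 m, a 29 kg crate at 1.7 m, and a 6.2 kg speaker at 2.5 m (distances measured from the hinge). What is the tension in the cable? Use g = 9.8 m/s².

T ≈ 468 N

Choose the hinge as the axis so the unknown hinge reaction has zero arm there.
Beam weight: 17 × 9.8 = 166.6 N down at 1.85 m → arm 1.85 m, τ = 166.6 × 1.85 = 308.2 N·m clockwise.
Lamp: 8.4 × 9.8 = 82.32 N down at 0.91 m → arm 0.91 m, τ = 82.32 × 0.91 = 74.91 N·m clockwise.
Crate: 29 × 9.8 = 284.2 N down at 1.7 m → arm 1.7 m, τ = 284.2 × 1.7 = 483.1 N·m clockwise.
Speaker: 6.2 × 9.8 = 60.76 N down at 2.5 m → arm 2.5 m, τ = 60.76 × 2.5 = 151.9 N·m clockwise.
Total clockwise load moment = 1018 N·m.
The cable tension T acts at 3.7 m; only its component perpendicular to the bar, T sinθ, produces torque. sin 36° = 0.5878.
Setting net torque to zero: T × 3.7 × 0.5878 = 1018 → T = 1018 / 2.175 = 468 N.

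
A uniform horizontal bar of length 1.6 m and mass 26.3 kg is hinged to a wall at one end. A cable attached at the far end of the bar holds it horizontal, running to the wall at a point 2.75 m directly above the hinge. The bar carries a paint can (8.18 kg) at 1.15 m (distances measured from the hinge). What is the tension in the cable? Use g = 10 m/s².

T ≈ 220 N

Taking torques about the hinge:
Beam weight: 26.3 × 10 = 263 N down at 0.8 m → arm 0.8 m, τ = 263 × 0.8 = 210.4 N·m clockwise.
Paint can: 8.18 × 10 = 81.8 N down at 1.15 m → arm 1.15 m, τ = 81.8 × 1.15 = 94.07 N·m clockwise.
Total clockwise load moment = 304.5 N·m.
The cable tension T acts at 1.6 m; only its component perpendicular to the bar, T sinθ, produces torque. sinθ = h/√(h²+d²) = 2.75/√(2.75²+1.6²) = 0.8643.
Balancing moments: T × 1.6 × 0.8643 = 304.5, giving T = 304.5 / 1.383 = 220 N.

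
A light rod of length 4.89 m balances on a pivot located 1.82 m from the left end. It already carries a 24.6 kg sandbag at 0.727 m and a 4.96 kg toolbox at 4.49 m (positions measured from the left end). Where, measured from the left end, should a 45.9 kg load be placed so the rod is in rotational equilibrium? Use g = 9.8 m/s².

Sum moments about the pivot (at 1.82 m from the left end) (the support reaction has zero arm there).
Sandbag: 24.6 × 9.8 = 241.1 N down at 0.727 m → arm 1.093 m, τ = 241.1 × 1.093 = 263.5 N·m counterclockwise.
Toolbox: 4.96 × 9.8 = 48.61 N down at 4.49 m → arm 2.67 m, τ = 48.61 × 2.67 = 129.8 N·m clockwise.
Net moment of existing loads = 133.7 N·m counterclockwise.
The load weighs 45.9 × 9.8 = 449.8 N and must supply an equal clockwise moment, so its lever arm about the pivot is 133.7 / 449.8 = 0.297 m.
That puts it at 1.82 + 0.297 = 2.12 m from the left end.

x ≈ 2.12 m from the left end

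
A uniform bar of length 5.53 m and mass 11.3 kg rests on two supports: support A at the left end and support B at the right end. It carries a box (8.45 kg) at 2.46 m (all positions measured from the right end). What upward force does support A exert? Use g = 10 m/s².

R_A ≈ 94.1 N

Choose support B as the axis so its reaction then has zero moment arm.
Beam weight: 11.3 × 10 = 113 N down at 2.765 m → arm 2.765 m, τ = 113 × 2.765 = 312.4 N·m counterclockwise.
Box: 8.45 × 10 = 84.5 N down at 2.46 m → arm 2.46 m, τ = 84.5 × 2.46 = 207.9 N·m counterclockwise.
Net load moment about support B = 520.3 N·m counterclockwise.
Reaction R at support A is upward at 5.53 m, arm 5.53 m → moment R × 5.53 clockwise.
Balancing moments: R × 5.53 = 520.3, giving R = 94.1 N.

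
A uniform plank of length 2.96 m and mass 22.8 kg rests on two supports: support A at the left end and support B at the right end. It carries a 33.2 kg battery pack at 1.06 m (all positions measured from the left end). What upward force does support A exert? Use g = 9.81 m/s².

R_A ≈ 321 N

Taking torques about support B:
Beam weight: 22.8 × 9.81 = 223.7 N down at 1.48 m → arm 1.48 m, τ = 223.7 × 1.48 = 331.1 N·m counterclockwise.
Battery pack: 33.2 × 9.81 = 325.7 N down at 1.06 m → arm 1.9 m, τ = 325.7 × 1.9 = 618.8 N·m counterclockwise.
Net load moment about support B = 949.9 N·m counterclockwise.
Reaction R at support A is upward at 0 m, arm 2.96 m → moment R × 2.96 clockwise.
For rotational equilibrium, R × 2.96 = 949.9, so R = 321 N.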